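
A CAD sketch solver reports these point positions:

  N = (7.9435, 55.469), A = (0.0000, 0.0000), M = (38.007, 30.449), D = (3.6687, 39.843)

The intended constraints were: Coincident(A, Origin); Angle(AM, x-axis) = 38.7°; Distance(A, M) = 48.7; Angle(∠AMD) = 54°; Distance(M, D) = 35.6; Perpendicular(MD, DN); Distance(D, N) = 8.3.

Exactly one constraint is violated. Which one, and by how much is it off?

Distance(D, N) = 8.3 — off by 7.90.

A = (0.00, 0.00) ✓; AM at 38.70° ✓; |AM| = 48.70 ✓; ∠AMD = 54.00° ✓; |MD| = 35.60 ✓; ∠(MD, DN) = 90.00° ✓; |DN| = 16.20 ✗.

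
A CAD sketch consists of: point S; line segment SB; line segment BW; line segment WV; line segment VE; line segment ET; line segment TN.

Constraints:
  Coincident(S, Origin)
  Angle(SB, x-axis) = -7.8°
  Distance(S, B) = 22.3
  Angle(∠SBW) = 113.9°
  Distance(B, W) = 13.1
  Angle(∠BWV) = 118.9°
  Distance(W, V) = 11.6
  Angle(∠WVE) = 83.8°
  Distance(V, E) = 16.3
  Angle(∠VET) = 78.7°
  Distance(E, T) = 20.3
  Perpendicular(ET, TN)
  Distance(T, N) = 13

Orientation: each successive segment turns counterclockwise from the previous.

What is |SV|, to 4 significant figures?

29.57

S is at the origin; SB runs at -7.8° with length 22.3, so B = (22.09, -3.026). ∠SBW = 113.9° gives BW at 58.30° from the x-axis; with |BW| = 13.1, W = (28.98, 8.119). ∠BWV = 118.9° gives WV at 119.4° from the x-axis; with |WV| = 11.6, V = (23.28, 18.23). Then |SV| = |V − S| = 29.57.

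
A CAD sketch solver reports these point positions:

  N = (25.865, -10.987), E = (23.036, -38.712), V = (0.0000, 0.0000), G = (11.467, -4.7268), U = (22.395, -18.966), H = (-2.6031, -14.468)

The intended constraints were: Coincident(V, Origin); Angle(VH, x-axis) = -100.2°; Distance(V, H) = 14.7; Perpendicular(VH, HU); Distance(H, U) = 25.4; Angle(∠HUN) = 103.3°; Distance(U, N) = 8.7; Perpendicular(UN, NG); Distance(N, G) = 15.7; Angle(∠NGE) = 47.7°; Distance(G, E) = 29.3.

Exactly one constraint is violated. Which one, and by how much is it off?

Distance(G, E) = 29.3 — off by 6.60.

V = (0.00, 0.00) ✓; VH at -100.2° ✓; |VH| = 14.70 ✓; ∠(VH, HU) = 90.00° ✓; |HU| = 25.40 ✓; ∠HUN = 103.3° ✓; |UN| = 8.701 ✓; ∠(UN, NG) = 90.00° ✓; |NG| = 15.70 ✓; ∠NGE = 47.70° ✓; |GE| = 35.90 ✗.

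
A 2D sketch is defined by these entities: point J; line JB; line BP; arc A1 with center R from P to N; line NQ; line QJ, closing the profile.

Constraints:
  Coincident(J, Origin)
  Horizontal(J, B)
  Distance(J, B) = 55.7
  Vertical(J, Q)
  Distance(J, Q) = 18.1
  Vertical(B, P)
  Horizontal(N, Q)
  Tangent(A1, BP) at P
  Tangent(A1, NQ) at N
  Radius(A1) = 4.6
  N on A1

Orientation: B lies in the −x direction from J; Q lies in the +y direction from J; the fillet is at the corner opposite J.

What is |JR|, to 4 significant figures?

52.85

J is at the origin; JB is horizontal with |JB| = 55.7 and B on the −x side, so B = (-55.70, 0.000). J and Q share the same x with |JQ| = 18.1 and Q on the +y side, so Q = (0.000, 18.10). The virtual corner opposite J is at (-55.70, 18.10). The tangent condition forces RP to be normal to BP and tangency of A1 to NQ means the radius RN is perpendicular to NQ, with radius 4.6, so the center R sits 4.6 in from both sides at R = (-51.10, 13.50). Then |JR| = |R − J| = 52.85.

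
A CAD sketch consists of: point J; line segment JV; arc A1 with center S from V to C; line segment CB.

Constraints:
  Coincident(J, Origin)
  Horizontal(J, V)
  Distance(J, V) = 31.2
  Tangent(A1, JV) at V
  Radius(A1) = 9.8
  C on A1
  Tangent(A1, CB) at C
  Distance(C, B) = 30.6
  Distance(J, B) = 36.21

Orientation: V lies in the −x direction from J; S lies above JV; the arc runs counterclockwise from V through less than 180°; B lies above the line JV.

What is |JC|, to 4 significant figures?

22.94

J is at the origin; J and V share the same y with |JV| = 31.2 and V on the −x side, so V = (-31.20, 0.000). Since A1 is tangent to JV there, SV ⟂ JV, so S = V + (0, 9.8) = (-31.20, 9.800). Since SC ⟂ CB (tangency), |SB| = √(9.8² + 30.6²) = 32.13 regardless of where C sits on A1. So B lies on both circle(J, 36.21) and circle(S, 32.13); the above-JV intersection is B = (-10.75, 34.58). C is the foot of the tangent from B: C = (-22.10, 6.164).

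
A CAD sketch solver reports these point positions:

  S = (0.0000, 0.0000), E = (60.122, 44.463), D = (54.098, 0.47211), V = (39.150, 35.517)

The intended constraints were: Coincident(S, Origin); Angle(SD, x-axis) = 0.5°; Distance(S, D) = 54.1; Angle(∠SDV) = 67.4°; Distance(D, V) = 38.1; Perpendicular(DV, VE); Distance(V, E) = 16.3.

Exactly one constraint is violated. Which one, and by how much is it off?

Distance(V, E) = 16.3 — off by 6.50.

S = (0.00, 0.00) ✓; SD at 0.5000° ✓; |SD| = 54.10 ✓; ∠SDV = 67.40° ✓; |DV| = 38.10 ✓; ∠(DV, VE) = 90.00° ✓; |VE| = 22.80 ✗.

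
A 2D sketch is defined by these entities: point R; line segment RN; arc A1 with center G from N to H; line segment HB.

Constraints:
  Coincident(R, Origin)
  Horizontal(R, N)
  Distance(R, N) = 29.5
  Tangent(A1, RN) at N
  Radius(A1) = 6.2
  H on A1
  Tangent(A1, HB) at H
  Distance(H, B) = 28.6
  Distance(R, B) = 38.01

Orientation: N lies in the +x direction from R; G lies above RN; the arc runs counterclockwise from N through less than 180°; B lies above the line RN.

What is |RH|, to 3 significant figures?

35.9

Checks: R.y = 0.00, N.y = 0.00 ✓; |GH| = 6.200 ✓; ∠(GH, HB) = 90.00° ✓; |HB| = 28.60 ✓; |RB| = 38.01 ✓.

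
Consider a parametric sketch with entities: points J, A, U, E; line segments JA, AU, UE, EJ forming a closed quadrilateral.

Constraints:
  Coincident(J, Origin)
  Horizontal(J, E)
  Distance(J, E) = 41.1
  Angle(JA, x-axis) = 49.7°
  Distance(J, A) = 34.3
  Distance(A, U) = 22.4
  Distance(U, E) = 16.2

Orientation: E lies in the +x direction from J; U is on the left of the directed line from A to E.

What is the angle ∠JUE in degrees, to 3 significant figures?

65.1°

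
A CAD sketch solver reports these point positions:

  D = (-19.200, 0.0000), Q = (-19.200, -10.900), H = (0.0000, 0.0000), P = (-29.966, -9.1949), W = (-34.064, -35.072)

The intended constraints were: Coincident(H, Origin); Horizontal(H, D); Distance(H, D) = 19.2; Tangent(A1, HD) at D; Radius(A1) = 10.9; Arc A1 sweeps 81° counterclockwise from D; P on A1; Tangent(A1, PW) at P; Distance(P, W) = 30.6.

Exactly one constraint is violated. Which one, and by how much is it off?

Distance(P, W) = 30.6 — off by 4.40.

H = (0.00, 0.00) ✓; H.y = 0.00, D.y = 0.00 ✓; |HD| = 19.20 ✓; ∠(QD, DH) = 90.00° ✓; |QD| = 10.90 ✓; bearing(Q→P) − bearing(Q→D) = 81.00° ✓; |QP| = 10.90 ✓; ∠(QP, PW) = 90.00° ✓; |PW| = 26.20 ✗.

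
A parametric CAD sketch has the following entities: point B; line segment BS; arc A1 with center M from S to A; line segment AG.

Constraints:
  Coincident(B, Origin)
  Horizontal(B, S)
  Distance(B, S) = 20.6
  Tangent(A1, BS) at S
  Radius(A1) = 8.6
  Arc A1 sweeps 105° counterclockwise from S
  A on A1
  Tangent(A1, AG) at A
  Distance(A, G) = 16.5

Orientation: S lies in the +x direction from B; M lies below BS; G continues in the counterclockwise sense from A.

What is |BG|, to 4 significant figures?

31.47

B is at the origin; B and S share the same y with |BS| = 20.6 and S on the +x side, so S = (20.60, 0.000). Tangency of A1 to BS means the radius MS is perpendicular to BS, so M = S + (0, -8.6) = (20.60, -8.600). On A1, S sits at bearing 90° from M; a 105° counterclockwise sweep puts A at bearing 195°, so A = M + 8.6·(cos 195°, sin 195°) = (12.29, -10.83). Since A1 is tangent to AG there, MA ⟂ AG, so AG runs along (−sin 195°, cos 195°); with |AG| = 16.5, G = (16.56, -26.76). Then |BG| = |G − B| = 31.47.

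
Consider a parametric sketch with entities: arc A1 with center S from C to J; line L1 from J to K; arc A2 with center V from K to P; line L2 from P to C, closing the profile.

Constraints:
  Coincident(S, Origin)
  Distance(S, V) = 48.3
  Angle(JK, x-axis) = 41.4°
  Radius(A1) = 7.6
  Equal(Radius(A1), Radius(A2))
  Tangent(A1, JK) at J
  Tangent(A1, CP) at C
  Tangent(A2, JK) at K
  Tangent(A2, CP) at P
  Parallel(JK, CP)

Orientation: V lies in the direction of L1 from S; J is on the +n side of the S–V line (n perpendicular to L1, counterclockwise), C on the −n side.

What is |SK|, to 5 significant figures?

48.894

The slot axis is L1's direction at 41.4°, so u = (cos 41.4°, sin 41.4°) = (0.75011, 0.66131) and n = (−sin 41.4°, cos 41.4°) = (-0.66131, 0.75011). S is at the origin and V lies 48.3 along u from S, so V = 48.3·u = (36.230, 31.941). Tangency of A1 to both parallel lines with radius 7.6 puts J and C at S ± 7.6·n: J = (-5.0260, 5.7008), C = (5.0260, -5.7008). Equal radii place K and P the same way about V: K = V + 7.6·n = (31.204, 37.642), P = V − 7.6·n = (41.256, 26.241). Then |SK| = |K − S| = 48.894.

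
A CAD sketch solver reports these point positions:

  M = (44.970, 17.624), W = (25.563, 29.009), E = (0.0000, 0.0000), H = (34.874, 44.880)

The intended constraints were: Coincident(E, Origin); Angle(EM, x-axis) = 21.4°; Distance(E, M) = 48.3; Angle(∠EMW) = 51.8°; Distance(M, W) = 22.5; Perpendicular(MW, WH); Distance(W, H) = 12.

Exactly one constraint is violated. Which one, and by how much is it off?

Distance(W, H) = 12 — off by 6.40.

E = (0.00, 0.00) ✓; EM at 21.40° ✓; |EM| = 48.30 ✓; ∠EMW = 51.80° ✓; |MW| = 22.50 ✓; ∠(MW, WH) = 90.00° ✓; |WH| = 18.40 ✗.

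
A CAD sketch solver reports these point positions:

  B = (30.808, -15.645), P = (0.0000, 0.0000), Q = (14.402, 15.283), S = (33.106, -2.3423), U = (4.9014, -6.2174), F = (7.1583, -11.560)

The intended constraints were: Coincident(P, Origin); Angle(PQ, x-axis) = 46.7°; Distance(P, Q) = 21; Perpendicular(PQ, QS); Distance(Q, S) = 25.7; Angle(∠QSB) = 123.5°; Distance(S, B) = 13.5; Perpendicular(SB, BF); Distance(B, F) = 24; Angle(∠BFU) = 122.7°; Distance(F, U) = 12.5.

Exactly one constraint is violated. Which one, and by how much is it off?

Distance(F, U) = 12.5 — off by 6.70.

P = (0.00, 0.00) ✓; PQ at 46.70° ✓; |PQ| = 21.00 ✓; ∠(PQ, QS) = 90.00° ✓; |QS| = 25.70 ✓; ∠QSB = 123.5° ✓; |SB| = 13.50 ✓; ∠(SB, BF) = 90.00° ✓; |BF| = 24.00 ✓; ∠BFU = 122.7° ✓; |FU| = 5.800 ✗.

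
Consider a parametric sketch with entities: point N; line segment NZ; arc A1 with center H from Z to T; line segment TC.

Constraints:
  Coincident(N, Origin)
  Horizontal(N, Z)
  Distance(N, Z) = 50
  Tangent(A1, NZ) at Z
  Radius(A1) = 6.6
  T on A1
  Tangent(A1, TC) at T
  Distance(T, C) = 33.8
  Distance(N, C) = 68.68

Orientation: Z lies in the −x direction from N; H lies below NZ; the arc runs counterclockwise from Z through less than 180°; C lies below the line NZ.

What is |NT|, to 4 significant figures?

57.01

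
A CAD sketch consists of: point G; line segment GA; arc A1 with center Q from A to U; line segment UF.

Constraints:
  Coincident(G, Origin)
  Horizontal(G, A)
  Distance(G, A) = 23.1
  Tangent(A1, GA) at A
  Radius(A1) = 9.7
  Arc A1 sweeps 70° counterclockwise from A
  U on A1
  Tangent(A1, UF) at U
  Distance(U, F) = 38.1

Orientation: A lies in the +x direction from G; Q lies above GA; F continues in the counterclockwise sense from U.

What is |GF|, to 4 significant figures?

61.86

G is at the origin; GA is horizontal with |GA| = 23.1 and A on the +x side, so A = (23.10, 0.000). A1 meets GA tangentially, so QA is at right angles to GA, so Q = A + (0, 9.7) = (23.10, 9.700). On A1, A sits at bearing -90° from Q; a 70° counterclockwise sweep puts U at bearing -20°, so U = Q + 9.7·(cos -20°, sin -20°) = (32.22, 6.382). A1 meets UF tangentially, so QU is at right angles to UF, so UF runs along (−sin -20°, cos -20°); with |UF| = 38.1, F = (45.25, 42.18). Then |GF| = |F − G| = 61.86.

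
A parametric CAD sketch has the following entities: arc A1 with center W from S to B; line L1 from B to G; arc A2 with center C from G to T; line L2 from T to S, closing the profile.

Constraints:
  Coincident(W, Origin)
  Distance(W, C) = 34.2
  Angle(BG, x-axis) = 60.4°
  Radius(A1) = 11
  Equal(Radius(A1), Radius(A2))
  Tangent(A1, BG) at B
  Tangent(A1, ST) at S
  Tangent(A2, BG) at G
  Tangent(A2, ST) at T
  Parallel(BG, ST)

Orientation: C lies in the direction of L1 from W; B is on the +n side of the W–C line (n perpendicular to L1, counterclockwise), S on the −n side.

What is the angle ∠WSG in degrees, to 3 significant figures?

57.2°

The slot axis is L1's direction at 60.4°, so u = (cos 60.4°, sin 60.4°) = (0.494, 0.869) and n = (−sin 60.4°, cos 60.4°) = (-0.869, 0.494). W is at the origin and C lies 34.2 along u from W, so C = 34.2·u = (16.9, 29.7). Tangency of A1 to both parallel lines with radius 11.0 puts B and S at W ± 11.0·n: B = (-9.56, 5.43), S = (9.56, -5.43). Equal radii place G and T the same way about C: G = C + 11.0·n = (7.33, 35.2), T = C − 11.0·n = (26.5, 24.3). Then cos ∠WSG = SW·SG / (|SW||SG|), giving 57.2°.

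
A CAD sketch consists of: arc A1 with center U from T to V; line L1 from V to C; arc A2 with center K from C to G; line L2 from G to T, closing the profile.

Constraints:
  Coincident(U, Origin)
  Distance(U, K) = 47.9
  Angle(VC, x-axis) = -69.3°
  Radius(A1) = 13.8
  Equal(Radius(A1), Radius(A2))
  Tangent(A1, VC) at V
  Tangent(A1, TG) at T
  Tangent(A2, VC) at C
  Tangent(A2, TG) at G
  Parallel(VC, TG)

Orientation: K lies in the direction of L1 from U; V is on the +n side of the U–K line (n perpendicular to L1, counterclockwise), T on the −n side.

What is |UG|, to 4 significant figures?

49.85

The slot axis is L1's direction at -69.3°, so u = (cos -69.3°, sin -69.3°) = (0.3535, -0.9354) and n = (−sin -69.3°, cos -69.3°) = (0.9354, 0.3535). U is at the origin and K lies 47.9 along u from U, so K = 47.9·u = (16.93, -44.81). Tangency of A1 to both parallel lines with radius 13.8 puts V and T at U ± 13.8·n: V = (12.91, 4.878), T = (-12.91, -4.878). Equal radii place C and G the same way about K: C = K + 13.8·n = (29.84, -39.93), G = K − 13.8·n = (4.022, -49.69). Then |UG| = |G − U| = 49.85.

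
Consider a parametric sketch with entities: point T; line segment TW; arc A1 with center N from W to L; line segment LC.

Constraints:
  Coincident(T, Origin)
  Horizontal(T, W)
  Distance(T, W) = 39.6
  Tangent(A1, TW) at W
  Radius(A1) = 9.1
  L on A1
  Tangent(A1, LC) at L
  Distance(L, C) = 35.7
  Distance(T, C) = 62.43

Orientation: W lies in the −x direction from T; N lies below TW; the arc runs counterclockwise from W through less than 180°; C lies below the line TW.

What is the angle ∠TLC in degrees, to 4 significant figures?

92.43°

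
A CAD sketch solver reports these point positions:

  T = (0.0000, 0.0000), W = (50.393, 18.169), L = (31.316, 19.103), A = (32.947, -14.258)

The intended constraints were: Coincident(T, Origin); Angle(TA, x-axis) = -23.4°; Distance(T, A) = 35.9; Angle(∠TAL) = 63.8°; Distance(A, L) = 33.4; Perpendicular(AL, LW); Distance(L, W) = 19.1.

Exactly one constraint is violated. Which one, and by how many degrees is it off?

Perpendicular(AL, LW) — off by 5.60°.

T = (0.00, 0.00) ✓; TA at -23.40° ✓; |TA| = 35.90 ✓; ∠TAL = 63.80° ✓; |AL| = 33.40 ✓; ∠(AL, LW) = 95.60° ✗; |LW| = 19.10 ✓.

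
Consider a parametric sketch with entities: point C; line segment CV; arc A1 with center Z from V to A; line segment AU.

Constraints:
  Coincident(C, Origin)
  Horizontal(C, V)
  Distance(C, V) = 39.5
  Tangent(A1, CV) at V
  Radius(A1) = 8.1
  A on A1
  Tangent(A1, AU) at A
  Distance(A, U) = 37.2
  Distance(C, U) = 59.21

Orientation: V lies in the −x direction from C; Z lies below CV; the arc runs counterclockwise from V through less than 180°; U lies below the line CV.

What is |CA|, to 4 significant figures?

48.40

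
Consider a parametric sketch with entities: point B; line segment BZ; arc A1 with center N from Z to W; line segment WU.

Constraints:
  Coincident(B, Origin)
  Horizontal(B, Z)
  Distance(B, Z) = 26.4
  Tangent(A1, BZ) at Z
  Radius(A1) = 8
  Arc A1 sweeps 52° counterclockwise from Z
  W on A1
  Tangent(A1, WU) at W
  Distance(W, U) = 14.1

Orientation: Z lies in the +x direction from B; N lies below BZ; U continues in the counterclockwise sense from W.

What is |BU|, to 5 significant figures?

18.208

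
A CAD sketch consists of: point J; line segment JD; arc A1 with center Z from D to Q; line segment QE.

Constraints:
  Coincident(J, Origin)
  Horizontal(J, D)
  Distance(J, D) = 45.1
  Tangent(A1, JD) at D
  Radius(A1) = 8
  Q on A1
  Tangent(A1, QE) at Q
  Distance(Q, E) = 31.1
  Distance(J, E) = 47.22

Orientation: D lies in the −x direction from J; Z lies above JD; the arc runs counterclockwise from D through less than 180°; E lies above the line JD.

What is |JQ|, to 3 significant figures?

37.8

Checks: |ZQ| = 8.000 ✓; ∠(ZQ, QE) = 90.00° ✓; |QE| = 31.10 ✓; |JE| = 47.22 ✓.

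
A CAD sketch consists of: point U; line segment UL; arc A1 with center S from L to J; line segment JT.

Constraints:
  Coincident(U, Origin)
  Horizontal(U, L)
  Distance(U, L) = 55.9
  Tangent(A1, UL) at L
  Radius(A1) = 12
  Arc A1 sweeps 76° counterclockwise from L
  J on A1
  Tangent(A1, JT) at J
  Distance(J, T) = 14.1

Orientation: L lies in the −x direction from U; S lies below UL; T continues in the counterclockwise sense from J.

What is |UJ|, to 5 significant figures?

68.153

Since A1 is tangent to UL there, SL ⟂ UL, so S = L + (0, -12) = (-55.900, -12.000). On A1, L sits at bearing 90° from S; a 76° counterclockwise sweep puts J at bearing 166°, so J = S + 12.0·(cos 166°, sin 166°) = (-67.544, -9.0969). Then |UJ| = |J − U| = 68.153.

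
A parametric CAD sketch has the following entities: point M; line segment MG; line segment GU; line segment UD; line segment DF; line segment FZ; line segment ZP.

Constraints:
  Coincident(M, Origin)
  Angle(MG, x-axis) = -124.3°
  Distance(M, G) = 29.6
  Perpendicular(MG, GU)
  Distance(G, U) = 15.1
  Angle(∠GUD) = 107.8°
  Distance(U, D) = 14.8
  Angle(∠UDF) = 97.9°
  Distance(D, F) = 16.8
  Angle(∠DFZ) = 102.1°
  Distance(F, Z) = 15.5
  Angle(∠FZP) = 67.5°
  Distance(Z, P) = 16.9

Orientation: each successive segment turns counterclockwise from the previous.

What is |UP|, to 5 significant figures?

6.0289

M is at the origin; MG runs at -124.3° with length 29.6, so G = (-16.680, -24.453). MG ⟂ GU, so GU runs at -34.300°; with |GU| = 15.1, U = (-4.2063, -32.962). ∠GUD = 107.8° gives UD at 37.900° from the x-axis; with |UD| = 14.8, D = (7.4722, -23.870). ∠UDF = 97.9° gives DF at 120.00° from the x-axis; with |DF| = 16.8, F = (-0.92784, -9.3211). ∠DFZ = 102.1° gives FZ at -162.10° from the x-axis; with |FZ| = 15.5, Z = (-15.678, -14.085). ∠FZP = 67.5° gives ZP at -49.600° from the x-axis; with |ZP| = 16.9, P = (-4.7243, -26.955). Then |UP| = |P − U| = 6.0289.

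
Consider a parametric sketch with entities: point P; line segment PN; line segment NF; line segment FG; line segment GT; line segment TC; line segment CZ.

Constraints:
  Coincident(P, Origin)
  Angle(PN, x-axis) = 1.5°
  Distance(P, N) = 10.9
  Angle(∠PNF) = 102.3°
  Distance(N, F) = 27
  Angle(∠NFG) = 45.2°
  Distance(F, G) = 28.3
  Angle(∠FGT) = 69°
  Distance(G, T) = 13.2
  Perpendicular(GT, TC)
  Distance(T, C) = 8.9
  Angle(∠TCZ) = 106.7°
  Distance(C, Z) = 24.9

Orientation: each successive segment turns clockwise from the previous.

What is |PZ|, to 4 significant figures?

31.05

P is at the origin; PN runs at 1.5° with length 10.9, so N = (10.90, 0.2853). ∠PNF = 102.3° gives NF at -76.20° from the x-axis; with |NF| = 27.0, F = (17.34, -25.94). ∠NFG = 45.2° gives FG at 149.0° from the x-axis; with |FG| = 28.3, G = (-6.921, -11.36). ∠FGT = 69.0° gives GT at 38.00° from the x-axis; with |GT| = 13.2, T = (3.481, -3.233). The perpendicularity gives TC at right angles to GT, so TC runs at -52.00°; with |TC| = 8.9, C = (8.960, -10.25). ∠TCZ = 106.7° gives CZ at -125.3° from the x-axis; with |CZ| = 24.9, Z = (-5.429, -30.57). Then |PZ| = |Z − P| = 31.05.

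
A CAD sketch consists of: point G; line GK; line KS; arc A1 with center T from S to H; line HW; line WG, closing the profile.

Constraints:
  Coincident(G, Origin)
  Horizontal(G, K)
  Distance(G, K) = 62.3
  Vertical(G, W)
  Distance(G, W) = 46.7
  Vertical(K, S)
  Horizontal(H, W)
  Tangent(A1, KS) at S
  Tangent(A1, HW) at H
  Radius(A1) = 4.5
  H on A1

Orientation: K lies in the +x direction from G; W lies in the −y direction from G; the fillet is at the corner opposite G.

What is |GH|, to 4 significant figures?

74.31

G is at the origin; GK is horizontal with |GK| = 62.3 and K on the +x side, so K = (62.30, 0.000). G and W share the same x with |GW| = 46.7 and W on the −y side, so W = (0.000, -46.70). The virtual corner opposite G is at (62.30, -46.70). Since A1 is tangent to KS there, TS ⟂ KS and tangency of A1 to HW means the radius TH is perpendicular to HW, with radius 4.5, so the center T sits 4.5 in from both sides at T = (57.80, -42.20). That places the tangent points at S = (62.30, -42.20) on KS and H = (57.80, -46.70) on HW. Then |GH| = |H − G| = 74.31.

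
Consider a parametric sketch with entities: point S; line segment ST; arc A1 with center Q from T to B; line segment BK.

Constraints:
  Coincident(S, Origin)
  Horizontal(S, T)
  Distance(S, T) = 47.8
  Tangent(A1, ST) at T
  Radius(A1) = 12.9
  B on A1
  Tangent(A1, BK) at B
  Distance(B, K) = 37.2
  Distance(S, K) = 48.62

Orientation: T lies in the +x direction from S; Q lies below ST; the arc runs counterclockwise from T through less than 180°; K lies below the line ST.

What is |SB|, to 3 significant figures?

36.7

Checks: |QB| = 12.90 ✓; ∠(QB, BK) = 90.00° ✓; |BK| = 37.20 ✓; |SK| = 48.62 ✓.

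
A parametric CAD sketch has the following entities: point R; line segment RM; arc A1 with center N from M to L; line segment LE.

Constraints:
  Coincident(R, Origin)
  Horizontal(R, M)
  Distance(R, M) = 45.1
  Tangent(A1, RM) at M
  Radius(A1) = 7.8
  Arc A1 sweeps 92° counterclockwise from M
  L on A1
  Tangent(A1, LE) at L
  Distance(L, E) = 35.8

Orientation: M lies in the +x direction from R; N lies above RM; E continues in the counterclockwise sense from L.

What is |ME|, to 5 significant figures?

44.336

On A1, M sits at bearing -90° from N; a 92° counterclockwise sweep puts L at bearing 2°, so L = N + 7.8·(cos 2°, sin 2°) = (52.895, 8.0722). Tangency of A1 to LE means the radius NL is perpendicular to LE, so LE runs along (−sin 2°, cos 2°); with |LE| = 35.8, E = (51.646, 43.850). Then |ME| = |E − M| = 44.336.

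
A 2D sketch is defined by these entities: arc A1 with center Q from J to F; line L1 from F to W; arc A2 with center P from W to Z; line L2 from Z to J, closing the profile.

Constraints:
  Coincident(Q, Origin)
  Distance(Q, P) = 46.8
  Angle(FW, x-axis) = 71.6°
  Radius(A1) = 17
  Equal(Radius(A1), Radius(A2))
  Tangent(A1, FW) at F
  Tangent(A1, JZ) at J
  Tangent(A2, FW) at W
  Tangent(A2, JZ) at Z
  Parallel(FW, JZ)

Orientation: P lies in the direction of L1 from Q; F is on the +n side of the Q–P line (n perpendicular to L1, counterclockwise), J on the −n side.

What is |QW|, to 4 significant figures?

49.79

The slot axis is L1's direction at 71.6°, so u = (cos 71.6°, sin 71.6°) = (0.3156, 0.9489) and n = (−sin 71.6°, cos 71.6°) = (-0.9489, 0.3156). Q is at the origin and P lies 46.8 along u from Q, so P = 46.8·u = (14.77, 44.41). Tangency of A1 to both parallel lines with radius 17.0 puts F and J at Q ± 17.0·n: F = (-16.13, 5.366), J = (16.13, -5.366). Equal radii place W and Z the same way about P: W = P + 17.0·n = (-1.359, 49.77), Z = P − 17.0·n = (30.90, 39.04). Then |QW| = |W − Q| = 49.79.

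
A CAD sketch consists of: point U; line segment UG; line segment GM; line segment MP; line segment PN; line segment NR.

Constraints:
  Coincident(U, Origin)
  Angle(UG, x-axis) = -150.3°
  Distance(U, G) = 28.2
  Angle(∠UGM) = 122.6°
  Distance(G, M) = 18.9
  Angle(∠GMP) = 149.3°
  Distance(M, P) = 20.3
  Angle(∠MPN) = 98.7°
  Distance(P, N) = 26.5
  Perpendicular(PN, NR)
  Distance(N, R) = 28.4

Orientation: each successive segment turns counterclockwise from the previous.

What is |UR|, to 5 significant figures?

15.299

∠MPN = 98.7° gives PN at 19.100° from the x-axis; with |PN| = 26.5, N = (9.0572, -42.133). PN ⟂ NR, so NR runs at 109.10°; with |NR| = 28.4, R = (-0.23581, -15.297). Then |UR| = |R − U| = 15.299.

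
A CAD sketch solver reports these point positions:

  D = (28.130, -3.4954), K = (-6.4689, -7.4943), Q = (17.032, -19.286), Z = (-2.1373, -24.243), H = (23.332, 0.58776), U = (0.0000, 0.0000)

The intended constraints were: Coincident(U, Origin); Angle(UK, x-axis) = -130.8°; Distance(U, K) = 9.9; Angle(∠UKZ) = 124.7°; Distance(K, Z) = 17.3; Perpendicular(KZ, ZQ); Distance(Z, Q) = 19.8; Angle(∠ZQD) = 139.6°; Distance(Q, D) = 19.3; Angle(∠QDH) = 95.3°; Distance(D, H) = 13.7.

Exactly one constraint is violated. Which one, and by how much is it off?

Distance(D, H) = 13.7 — off by 7.40.

U = (0.00, 0.00) ✓; UK at -130.8° ✓; |UK| = 9.900 ✓; ∠UKZ = 124.7° ✓; |KZ| = 17.30 ✓; ∠(KZ, ZQ) = 90.00° ✓; |ZQ| = 19.80 ✓; ∠ZQD = 139.6° ✓; |QD| = 19.30 ✓; ∠QDH = 95.30° ✓; |DH| = 6.300 ✗.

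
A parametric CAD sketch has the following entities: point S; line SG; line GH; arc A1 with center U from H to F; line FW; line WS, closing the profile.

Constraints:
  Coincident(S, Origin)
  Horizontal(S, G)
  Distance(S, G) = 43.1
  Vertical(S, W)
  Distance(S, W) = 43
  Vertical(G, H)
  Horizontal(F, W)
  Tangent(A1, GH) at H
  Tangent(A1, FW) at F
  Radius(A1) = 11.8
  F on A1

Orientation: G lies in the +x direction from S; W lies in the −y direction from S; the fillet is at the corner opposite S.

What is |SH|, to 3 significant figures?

53.2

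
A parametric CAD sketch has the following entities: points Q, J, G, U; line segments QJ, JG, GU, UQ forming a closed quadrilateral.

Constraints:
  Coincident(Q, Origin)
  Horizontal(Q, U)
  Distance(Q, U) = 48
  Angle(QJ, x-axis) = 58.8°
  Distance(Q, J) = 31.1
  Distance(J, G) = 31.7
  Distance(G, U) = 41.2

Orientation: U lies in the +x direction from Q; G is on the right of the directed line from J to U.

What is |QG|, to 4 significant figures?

7.917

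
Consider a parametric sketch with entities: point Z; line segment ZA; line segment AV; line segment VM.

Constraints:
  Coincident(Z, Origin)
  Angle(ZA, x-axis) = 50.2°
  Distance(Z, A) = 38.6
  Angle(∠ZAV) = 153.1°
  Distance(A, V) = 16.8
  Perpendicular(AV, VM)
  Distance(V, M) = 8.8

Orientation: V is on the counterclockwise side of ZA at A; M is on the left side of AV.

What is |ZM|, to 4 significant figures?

51.95

Z is at the origin; ZA runs at 50.2° with length 38.6, so A = 38.6·(cos 50.2°, sin 50.2°) = (24.71, 29.66). ∠ZAV = 153.1°, so AV runs at 50.2° + (180° − 153.1°) = 77.10° from the x-axis; with |AV| = 16.8, V = A + 16.8·(cos 77.10°, sin 77.10°) = (28.46, 46.03). The perpendicularity gives VM at right angles to AV; with |VM| = 8.8 on the left of AV, M = V + 8.8·(-0.9748, 0.2233) = (19.88, 48.00). Then |ZM| = |M − Z| = 51.95.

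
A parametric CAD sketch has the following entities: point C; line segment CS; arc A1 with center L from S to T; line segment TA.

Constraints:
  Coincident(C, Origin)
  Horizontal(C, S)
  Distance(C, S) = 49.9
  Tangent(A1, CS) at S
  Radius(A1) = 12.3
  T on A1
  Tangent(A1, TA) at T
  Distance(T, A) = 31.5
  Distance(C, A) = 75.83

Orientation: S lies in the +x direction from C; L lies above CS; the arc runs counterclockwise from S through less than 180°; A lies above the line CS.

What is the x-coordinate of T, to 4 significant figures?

62.20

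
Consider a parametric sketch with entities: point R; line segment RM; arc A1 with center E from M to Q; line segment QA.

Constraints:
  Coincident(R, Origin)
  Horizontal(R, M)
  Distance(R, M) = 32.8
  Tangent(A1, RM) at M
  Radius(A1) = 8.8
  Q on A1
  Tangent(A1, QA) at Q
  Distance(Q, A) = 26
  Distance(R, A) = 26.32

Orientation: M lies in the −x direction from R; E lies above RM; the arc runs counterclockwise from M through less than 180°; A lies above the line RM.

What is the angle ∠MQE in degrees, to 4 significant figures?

63.47°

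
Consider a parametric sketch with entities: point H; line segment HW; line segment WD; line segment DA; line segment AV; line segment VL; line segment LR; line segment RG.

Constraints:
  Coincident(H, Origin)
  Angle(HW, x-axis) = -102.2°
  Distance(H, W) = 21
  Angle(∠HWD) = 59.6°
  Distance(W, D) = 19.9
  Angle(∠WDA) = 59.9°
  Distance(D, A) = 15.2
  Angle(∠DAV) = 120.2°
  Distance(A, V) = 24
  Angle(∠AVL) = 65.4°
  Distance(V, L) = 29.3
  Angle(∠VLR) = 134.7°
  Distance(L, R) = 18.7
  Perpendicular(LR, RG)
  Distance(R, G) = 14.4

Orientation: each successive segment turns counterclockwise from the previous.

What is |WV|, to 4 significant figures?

17.65

H is at the origin; HW runs at -102.2° with length 21.0, so W = (-4.438, -20.53). ∠HWD = 59.6° gives WD at 18.20° from the x-axis; with |WD| = 19.9, D = (14.47, -14.31). ∠WDA = 59.9° gives DA at 138.3° from the x-axis; with |DA| = 15.2, A = (3.118, -4.199). ∠DAV = 120.2° gives AV at -161.9° from the x-axis; with |AV| = 24.0, V = (-19.69, -11.66). Then |WV| = |V − W| = 17.65.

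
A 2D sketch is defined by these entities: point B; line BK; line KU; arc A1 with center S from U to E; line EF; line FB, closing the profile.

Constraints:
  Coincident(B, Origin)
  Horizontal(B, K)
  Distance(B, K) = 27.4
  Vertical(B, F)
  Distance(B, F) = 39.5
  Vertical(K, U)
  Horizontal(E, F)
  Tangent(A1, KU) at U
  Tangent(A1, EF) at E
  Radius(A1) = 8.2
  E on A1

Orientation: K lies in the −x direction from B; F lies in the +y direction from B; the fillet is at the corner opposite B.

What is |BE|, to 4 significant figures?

43.92

The virtual corner opposite B is at (-27.40, 39.50). Tangency of A1 to KU means the radius SU is perpendicular to KU and tangency of A1 to EF means the radius SE is perpendicular to EF, with radius 8.2, so the center S sits 8.2 in from both sides at S = (-19.20, 31.30). That places the tangent points at U = (-27.40, 31.30) on KU and E = (-19.20, 39.50) on EF. Then |BE| = |E − B| = 43.92.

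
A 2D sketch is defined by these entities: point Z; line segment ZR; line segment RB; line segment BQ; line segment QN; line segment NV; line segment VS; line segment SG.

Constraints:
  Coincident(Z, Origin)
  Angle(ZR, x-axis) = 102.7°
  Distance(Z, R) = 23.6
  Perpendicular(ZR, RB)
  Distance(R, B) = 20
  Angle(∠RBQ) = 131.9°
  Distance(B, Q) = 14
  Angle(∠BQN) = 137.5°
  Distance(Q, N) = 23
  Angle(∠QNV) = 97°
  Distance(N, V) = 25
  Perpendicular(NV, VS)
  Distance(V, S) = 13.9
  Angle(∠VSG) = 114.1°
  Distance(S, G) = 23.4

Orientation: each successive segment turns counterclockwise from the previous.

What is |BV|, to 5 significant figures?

39.477

∠BQN = 137.5° gives QN at -76.700° from the x-axis; with |QN| = 23.0, N = (-26.238, -15.978). ∠QNV = 97.0° gives NV at 6.3000° from the x-axis; with |NV| = 25.0, V = (-1.3889, -13.235). Then |BV| = |V − B| = 39.477.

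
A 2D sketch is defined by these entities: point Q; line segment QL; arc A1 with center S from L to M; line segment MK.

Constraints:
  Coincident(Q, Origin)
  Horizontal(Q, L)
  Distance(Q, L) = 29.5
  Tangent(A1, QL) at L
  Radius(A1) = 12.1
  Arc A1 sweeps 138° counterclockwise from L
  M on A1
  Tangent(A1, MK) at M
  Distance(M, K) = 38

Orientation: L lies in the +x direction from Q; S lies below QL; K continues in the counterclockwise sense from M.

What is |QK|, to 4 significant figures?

68.03

On A1, L sits at bearing 90° from S; a 138° counterclockwise sweep puts M at bearing 228°, so M = S + 12.1·(cos 228°, sin 228°) = (21.40, -21.09). Since A1 is tangent to MK there, SM ⟂ MK, so MK runs along (−sin 228°, cos 228°); with |MK| = 38.0, K = (49.64, -46.52). Then |QK| = |K − Q| = 68.03.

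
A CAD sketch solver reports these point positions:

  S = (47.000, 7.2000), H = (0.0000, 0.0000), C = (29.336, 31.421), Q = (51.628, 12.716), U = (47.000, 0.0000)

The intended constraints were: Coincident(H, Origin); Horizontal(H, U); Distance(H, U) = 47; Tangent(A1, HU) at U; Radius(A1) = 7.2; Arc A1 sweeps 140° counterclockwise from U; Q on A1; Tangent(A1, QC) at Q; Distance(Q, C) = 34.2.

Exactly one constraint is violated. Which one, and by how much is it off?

Distance(Q, C) = 34.2 — off by 5.10.

H = (0.00, 0.00) ✓; H.y = 0.00, U.y = 0.00 ✓; |HU| = 47.00 ✓; ∠(SU, UH) = 90.00° ✓; |SU| = 7.200 ✓; bearing(S→Q) − bearing(S→U) = 140.0° ✓; |SQ| = 7.200 ✓; ∠(SQ, QC) = 90.00° ✓; |QC| = 29.10 ✗.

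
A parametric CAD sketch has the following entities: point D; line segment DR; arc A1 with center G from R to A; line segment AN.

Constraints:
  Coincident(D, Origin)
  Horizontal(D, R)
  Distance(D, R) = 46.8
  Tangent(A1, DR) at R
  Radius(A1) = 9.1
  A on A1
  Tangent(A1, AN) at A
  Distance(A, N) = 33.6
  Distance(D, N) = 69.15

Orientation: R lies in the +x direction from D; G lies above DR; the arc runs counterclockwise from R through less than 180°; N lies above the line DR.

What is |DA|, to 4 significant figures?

56.70

Checks: ∠(GR, RD) = 90.00° ✓; |GR| = 9.100 ✓; |GA| = 9.100 ✓; ∠(GA, AN) = 90.00° ✓; |AN| = 33.60 ✓; |DN| = 69.15 ✓.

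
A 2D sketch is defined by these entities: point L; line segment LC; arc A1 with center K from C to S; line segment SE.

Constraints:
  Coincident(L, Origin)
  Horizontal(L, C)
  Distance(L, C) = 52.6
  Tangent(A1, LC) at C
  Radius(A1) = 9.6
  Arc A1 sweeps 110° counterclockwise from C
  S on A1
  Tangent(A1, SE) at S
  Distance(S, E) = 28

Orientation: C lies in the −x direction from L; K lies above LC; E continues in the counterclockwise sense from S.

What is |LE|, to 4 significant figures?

66.04

On A1, C sits at bearing -90° from K; a 110° counterclockwise sweep puts S at bearing 20°, so S = K + 9.6·(cos 20°, sin 20°) = (-43.58, 12.88). A1 meets SE tangentially, so KS is at right angles to SE, so SE runs along (−sin 20°, cos 20°); with |SE| = 28.0, E = (-53.16, 39.19). Then |LE| = |E − L| = 66.04.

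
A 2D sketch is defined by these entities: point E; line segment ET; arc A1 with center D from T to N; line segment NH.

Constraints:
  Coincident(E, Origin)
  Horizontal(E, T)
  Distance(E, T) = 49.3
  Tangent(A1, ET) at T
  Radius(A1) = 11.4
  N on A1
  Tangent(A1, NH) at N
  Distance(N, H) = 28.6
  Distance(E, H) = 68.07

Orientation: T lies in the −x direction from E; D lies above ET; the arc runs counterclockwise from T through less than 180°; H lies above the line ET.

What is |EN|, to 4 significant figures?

42.96

Checks: E.y = 0.00, T.y = 0.00 ✓; |DN| = 11.40 ✓; ∠(DN, NH) = 90.00° ✓; |NH| = 28.60 ✓; |EH| = 68.07 ✓.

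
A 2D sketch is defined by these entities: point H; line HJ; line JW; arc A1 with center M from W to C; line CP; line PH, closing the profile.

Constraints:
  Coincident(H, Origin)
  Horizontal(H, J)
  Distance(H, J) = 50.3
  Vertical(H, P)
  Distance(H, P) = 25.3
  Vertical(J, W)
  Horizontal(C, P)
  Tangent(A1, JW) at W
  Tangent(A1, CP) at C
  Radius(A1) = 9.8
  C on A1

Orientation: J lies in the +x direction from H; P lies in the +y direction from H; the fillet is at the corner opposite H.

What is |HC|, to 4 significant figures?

47.75

The virtual corner opposite H is at (50.30, 25.30). Since A1 is tangent to JW there, MW ⟂ JW and tangency of A1 to CP means the radius MC is perpendicular to CP, with radius 9.8, so the center M sits 9.8 in from both sides at M = (40.50, 15.50). That places the tangent points at W = (50.30, 15.50) on JW and C = (40.50, 25.30) on CP. Then |HC| = |C − H| = 47.75.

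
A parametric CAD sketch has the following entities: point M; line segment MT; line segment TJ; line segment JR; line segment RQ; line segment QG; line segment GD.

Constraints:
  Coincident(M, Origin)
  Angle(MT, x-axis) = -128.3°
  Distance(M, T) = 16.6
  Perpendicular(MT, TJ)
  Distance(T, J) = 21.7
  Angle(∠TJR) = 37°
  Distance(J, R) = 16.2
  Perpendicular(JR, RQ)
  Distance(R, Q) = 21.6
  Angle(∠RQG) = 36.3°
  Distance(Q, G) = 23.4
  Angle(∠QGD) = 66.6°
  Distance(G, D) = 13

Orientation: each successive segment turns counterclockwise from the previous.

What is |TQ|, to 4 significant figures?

8.615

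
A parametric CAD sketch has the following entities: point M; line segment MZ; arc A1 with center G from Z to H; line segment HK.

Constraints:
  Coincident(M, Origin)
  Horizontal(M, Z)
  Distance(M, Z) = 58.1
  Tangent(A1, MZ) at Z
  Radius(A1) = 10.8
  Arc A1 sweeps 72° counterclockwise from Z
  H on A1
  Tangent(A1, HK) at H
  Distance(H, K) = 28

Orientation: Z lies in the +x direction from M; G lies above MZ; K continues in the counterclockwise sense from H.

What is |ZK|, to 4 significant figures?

38.99

On A1, Z sits at bearing -90° from G; a 72° counterclockwise sweep puts H at bearing -18°, so H = G + 10.8·(cos -18°, sin -18°) = (68.37, 7.463). A1 meets HK tangentially, so GH is at right angles to HK, so HK runs along (−sin -18°, cos -18°); with |HK| = 28.0, K = (77.02, 34.09). Then |ZK| = |K − Z| = 38.99.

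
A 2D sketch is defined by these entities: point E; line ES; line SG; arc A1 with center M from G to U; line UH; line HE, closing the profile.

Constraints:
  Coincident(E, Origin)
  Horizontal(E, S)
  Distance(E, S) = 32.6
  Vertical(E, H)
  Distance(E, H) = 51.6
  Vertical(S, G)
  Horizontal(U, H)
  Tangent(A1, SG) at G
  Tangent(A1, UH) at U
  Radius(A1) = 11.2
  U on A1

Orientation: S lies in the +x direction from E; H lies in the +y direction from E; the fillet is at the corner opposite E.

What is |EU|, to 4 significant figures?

55.86

E is at the origin; ES is horizontal with |ES| = 32.6 and S on the +x side, so S = (32.60, 0.000). EH is vertical with |EH| = 51.6 and H on the +y side, so H = (0.000, 51.60). The virtual corner opposite E is at (32.60, 51.60). Since A1 is tangent to SG there, MG ⟂ SG and since A1 is tangent to UH there, MU ⟂ UH, with radius 11.2, so the center M sits 11.2 in from both sides at M = (21.40, 40.40). That places the tangent points at G = (32.60, 40.40) on SG and U = (21.40, 51.60) on UH. Then |EU| = |U − E| = 55.86.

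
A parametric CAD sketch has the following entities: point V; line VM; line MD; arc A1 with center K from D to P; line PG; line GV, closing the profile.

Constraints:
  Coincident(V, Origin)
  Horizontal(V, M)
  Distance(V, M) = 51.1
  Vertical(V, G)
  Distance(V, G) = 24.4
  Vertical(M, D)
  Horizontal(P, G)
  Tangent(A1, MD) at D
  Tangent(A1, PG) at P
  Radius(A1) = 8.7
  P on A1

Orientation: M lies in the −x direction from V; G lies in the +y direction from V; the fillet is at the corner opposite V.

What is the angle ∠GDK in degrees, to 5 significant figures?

9.6622°

V is at the origin; VM is horizontal with |VM| = 51.1 and M on the −x side, so M = (-51.100, 0.0000). V and G share the same x with |VG| = 24.4 and G on the +y side, so G = (0.0000, 24.400). The virtual corner opposite V is at (-51.100, 24.400). Tangency of A1 to MD means the radius KD is perpendicular to MD and A1 meets PG tangentially, so KP is at right angles to PG, with radius 8.7, so the center K sits 8.7 in from both sides at K = (-42.400, 15.700). That places the tangent points at D = (-51.100, 15.700) on MD and P = (-42.400, 24.400) on PG. Then cos ∠GDK = DG·DK / (|DG||DK|), giving 9.6622°.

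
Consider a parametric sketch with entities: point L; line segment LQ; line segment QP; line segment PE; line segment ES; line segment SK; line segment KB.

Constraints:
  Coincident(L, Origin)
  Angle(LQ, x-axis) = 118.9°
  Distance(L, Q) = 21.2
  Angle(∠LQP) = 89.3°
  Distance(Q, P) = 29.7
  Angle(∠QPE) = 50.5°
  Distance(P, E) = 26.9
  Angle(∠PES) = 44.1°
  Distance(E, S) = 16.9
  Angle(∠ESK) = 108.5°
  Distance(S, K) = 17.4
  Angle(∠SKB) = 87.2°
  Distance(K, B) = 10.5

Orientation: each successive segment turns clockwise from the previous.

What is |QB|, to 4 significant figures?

31.65

L is at the origin; LQ runs at 118.9° with length 21.2, so Q = (-10.25, 18.56). ∠LQP = 89.3° gives QP at 28.20° from the x-axis; with |QP| = 29.7, P = (15.93, 32.59). ∠QPE = 50.5° gives PE at -101.3° from the x-axis; with |PE| = 26.9, E = (10.66, 6.216). ∠PES = 44.1° gives ES at 122.8° from the x-axis; with |ES| = 16.9, S = (1.503, 20.42). ∠ESK = 108.5° gives SK at 51.30° from the x-axis; with |SK| = 17.4, K = (12.38, 34.00). ∠SKB = 87.2° gives KB at -41.50° from the x-axis; with |KB| = 10.5, B = (20.25, 27.04). Then |QB| = |B − Q| = 31.65.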